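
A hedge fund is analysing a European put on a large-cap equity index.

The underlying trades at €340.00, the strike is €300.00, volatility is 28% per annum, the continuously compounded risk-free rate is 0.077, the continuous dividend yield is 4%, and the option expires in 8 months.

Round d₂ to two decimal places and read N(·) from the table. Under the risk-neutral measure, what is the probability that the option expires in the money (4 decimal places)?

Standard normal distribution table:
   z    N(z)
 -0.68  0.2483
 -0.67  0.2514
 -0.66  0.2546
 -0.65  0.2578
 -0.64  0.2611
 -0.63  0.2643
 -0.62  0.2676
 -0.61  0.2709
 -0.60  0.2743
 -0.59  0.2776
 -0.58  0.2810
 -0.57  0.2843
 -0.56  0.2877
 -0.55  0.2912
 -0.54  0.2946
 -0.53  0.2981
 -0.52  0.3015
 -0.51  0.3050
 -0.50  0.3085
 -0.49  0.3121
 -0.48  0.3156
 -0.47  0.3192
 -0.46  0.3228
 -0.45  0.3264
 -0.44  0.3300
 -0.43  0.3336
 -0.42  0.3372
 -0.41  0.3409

σ√T = 0.28·√0.6667 = 0.2286
d₁ = [ln(340/300) + (0.077 − 0.04 + 0.28²/2)·0.6667] / 0.2286 = [0.1252 + 0.0508] / 0.2286 = 0.7697 which rounds to 0.77
d₂ = d₁ − σ√T = 0.7697 − 0.2286 = 0.5411 which rounds to 0.54
Risk-neutral Pr[S_T < K] = N(−d₂) = N(-0.54) = 0.2946

0.2946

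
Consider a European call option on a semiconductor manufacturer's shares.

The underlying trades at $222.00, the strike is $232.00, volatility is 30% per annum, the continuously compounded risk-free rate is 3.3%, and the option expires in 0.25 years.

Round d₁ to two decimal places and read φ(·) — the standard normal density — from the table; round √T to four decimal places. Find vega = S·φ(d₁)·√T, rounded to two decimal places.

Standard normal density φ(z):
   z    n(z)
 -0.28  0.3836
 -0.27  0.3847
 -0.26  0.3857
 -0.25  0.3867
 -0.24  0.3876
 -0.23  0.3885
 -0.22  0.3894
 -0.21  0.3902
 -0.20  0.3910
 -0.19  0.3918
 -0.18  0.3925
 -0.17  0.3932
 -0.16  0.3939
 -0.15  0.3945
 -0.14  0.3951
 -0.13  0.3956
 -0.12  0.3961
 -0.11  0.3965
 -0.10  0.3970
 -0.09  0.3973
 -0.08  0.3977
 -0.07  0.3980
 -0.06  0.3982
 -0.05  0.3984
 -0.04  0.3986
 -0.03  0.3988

σ√T = 0.3 × 0.5000 = 0.1500
d₁ = [ln(222/232) + (0.033 + 0.3²/2)·0.25] / 0.1500 = [-0.0441 + 0.0195] / 0.1500 = -0.1637 ≈ -0.16
√T = √0.25 = 0.5000
φ(d₁) = φ(-0.16) = 0.3939
vega = S·φ(d₁)·√T = 222·0.3939·0.5000 = 43.7229

43.72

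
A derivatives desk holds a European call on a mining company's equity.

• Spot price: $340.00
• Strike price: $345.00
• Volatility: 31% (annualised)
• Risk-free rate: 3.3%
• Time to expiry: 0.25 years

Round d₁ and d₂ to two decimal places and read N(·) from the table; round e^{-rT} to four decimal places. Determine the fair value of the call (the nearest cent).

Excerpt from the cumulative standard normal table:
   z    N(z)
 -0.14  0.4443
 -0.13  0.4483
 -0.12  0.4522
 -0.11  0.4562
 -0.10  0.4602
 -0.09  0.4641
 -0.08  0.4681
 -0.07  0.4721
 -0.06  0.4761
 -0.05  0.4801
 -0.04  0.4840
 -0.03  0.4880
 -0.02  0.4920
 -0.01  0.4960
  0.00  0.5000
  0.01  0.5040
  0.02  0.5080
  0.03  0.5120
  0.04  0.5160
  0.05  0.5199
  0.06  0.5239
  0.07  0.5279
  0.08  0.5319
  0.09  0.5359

T = 0.25;  σ√T = 0.1550
d₁ = [ln(340/345) + (0.033 + 0.31²/2)·0.25] / 0.1550 = [-0.0146 + 0.0203] / 0.1550 = 0.0365 → 0.04
d₂ = d₁ − σ√T = 0.0365 − 0.1550 = -0.1185 → -0.12
e^(−rT) = e^(−0.033·0.25) = 0.9918
N(d₁) = N(0.04) = 0.5160;  N(d₂) = N(-0.12) = 0.4522
C = 340·0.5160 − 345·0.9918·0.4522 = 175.4400 − 154.7297 = 20.7103

$20.71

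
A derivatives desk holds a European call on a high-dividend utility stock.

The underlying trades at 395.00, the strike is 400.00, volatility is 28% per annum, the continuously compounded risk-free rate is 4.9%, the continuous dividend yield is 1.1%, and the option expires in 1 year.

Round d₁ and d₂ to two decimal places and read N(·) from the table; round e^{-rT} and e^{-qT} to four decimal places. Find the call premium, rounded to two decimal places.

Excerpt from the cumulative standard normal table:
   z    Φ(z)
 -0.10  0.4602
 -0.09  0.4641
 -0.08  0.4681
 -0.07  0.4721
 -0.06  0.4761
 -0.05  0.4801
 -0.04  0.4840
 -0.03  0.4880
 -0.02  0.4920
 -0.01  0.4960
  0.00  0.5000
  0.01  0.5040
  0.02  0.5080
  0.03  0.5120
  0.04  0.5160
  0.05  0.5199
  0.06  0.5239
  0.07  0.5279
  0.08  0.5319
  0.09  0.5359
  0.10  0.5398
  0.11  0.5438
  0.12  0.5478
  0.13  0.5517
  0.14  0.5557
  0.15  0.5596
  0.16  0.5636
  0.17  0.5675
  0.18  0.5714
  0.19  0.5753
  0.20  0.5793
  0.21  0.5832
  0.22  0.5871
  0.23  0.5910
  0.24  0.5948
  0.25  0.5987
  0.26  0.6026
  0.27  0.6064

48.04

T = 1;  σ√T = 0.2800
d₁ = [ln(395/400) + (0.049 − 0.011 + 0.28²/2)·1] / 0.2800 = [-0.0126 + 0.0772] / 0.2800 = 0.2308 → 0.23
d₂ = d₁ − σ√T = 0.2308 − 0.2800 = -0.0492 → -0.05
exp(−qT) = exp(−0.011·1) = 0.9891;  exp(−rT) = exp(−0.049·1) = 0.9522
C = 395·0.9891·N(0.23) − 400·0.9522·N(-0.05) = 395·0.9891·0.5910 − 400·0.9522·0.4801 = 230.9004 − 182.8605 = 48.0400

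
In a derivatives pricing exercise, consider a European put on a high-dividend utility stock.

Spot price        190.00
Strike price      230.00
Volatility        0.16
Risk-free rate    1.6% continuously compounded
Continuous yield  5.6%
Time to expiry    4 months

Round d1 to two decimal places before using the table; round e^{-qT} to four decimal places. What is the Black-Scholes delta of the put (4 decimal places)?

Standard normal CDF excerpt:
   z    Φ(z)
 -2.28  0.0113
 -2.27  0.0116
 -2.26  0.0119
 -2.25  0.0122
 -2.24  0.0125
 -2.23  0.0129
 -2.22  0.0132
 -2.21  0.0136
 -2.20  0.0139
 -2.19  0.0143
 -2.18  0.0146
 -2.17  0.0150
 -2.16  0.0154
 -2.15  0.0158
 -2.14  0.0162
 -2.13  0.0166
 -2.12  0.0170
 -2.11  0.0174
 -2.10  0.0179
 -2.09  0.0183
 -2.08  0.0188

σ√T = 0.16·√0.3333 = 0.0924
d₁ = [ln(190/230) + (0.016 − 0.056 + 0.16²/2)·0.3333] / 0.0924 = [-0.1911 − 0.0091] / 0.0924 = -2.1664 ≈ -2.17
N(d₁) = N(-2.17) = 0.0150
Δ_put = exp(−qT)·(N(d₁) − 1) = 0.9815·(0.0150 − 1) = -0.9668

-0.9668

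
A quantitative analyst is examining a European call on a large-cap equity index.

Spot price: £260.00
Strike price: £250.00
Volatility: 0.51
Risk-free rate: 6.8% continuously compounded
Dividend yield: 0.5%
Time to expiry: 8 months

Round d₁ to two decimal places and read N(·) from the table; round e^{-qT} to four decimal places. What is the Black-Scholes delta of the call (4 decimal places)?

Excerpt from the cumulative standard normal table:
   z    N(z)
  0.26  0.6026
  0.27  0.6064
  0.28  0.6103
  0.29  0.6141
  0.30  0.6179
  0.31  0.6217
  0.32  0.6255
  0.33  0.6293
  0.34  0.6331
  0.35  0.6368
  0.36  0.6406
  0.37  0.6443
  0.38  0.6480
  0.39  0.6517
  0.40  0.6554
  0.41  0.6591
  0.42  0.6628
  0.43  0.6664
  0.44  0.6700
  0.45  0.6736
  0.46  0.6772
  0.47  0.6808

σ√T = 0.51 × 0.8165 = 0.4164
d₁ = [ln(260/250) + (0.068 − 0.005 + ½·0.51²)·0.6667] / (σ√T) = (0.0392 + 0.1287) / 0.4164 = 0.4033 → 0.40
N(d₁) = N(0.40) = 0.6554
Δ_call = e^(−qT)·N(d₁) = 0.9967·0.6554 = 0.6532

0.6532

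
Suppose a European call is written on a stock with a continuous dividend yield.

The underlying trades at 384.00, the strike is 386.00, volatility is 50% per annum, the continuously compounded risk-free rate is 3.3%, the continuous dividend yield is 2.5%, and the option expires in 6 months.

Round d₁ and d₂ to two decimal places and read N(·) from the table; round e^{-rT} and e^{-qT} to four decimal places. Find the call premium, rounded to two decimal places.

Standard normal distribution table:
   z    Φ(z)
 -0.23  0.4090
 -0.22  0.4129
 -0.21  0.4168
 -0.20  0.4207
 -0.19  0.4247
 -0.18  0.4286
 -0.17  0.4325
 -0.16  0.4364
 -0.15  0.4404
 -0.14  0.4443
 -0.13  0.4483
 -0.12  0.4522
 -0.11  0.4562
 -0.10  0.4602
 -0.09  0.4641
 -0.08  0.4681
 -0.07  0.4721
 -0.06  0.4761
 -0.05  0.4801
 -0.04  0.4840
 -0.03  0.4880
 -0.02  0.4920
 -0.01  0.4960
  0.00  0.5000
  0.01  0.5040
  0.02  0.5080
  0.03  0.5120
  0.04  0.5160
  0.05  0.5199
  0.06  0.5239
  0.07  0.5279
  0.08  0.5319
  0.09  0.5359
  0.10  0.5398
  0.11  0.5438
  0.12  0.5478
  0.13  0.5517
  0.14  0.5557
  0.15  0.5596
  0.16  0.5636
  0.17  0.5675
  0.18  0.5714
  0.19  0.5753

σ√T = 0.5·√0.5 = 0.3536
d₁ = [ln(384/386) + (0.033 − 0.025 + 0.5²/2)·0.5] / 0.3536 = [-0.0052 + 0.0665] / 0.3536 = 0.1734 → 0.17
d₂ = d₁ − σ√T = 0.1734 − 0.3536 = -0.1802 → -0.18
exp(−qT) = exp(−0.025·0.5) = 0.9876;  exp(−rT) = exp(−0.033·0.5) = 0.9836
N(d₁) = N(0.17) = 0.5675;  N(d₂) = N(-0.18) = 0.4286
C = 384·0.9876·0.5675 − 386·0.9836·0.4286 = 215.2178 − 162.7264 = 52.4914

52.49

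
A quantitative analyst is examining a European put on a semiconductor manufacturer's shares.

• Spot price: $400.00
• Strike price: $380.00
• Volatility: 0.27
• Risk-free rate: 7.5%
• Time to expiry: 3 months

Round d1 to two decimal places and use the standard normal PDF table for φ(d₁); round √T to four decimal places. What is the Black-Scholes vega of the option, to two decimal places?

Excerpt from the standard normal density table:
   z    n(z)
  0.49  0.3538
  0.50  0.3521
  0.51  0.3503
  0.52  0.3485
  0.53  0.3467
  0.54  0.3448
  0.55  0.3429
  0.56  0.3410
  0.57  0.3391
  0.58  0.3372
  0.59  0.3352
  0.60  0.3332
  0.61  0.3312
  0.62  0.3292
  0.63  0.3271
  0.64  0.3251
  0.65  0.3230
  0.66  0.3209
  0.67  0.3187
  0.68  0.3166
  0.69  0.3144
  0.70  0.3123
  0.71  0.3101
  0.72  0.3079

67.04

σ√T = 0.27 × 0.5000 = 0.1350
d₁ = [ln(400/380) + (0.075 + 0.27²/2)·0.25] / 0.1350 = [0.0513 + 0.0279] / 0.1350 = 0.5863 → 0.59
√T = √0.25 = 0.5000
φ(d₁) = φ(0.59) = 0.3352
vega = S·φ(d₁)·√T = 400·0.3352·0.5000 = 67.0400
(The call has the same vega.)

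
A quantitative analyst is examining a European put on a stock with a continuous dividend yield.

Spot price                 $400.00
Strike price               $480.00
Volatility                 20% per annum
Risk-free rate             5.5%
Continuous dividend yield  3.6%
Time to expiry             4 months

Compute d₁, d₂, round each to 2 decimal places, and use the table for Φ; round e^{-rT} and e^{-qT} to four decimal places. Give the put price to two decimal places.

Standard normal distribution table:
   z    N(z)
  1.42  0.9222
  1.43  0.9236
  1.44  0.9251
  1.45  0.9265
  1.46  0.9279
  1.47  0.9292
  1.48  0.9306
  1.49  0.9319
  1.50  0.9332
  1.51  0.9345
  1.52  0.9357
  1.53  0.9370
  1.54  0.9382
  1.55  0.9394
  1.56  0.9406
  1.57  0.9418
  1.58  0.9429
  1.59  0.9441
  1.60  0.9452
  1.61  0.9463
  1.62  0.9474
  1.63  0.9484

$77.10

σ√T = 0.2 × 0.5774 = 0.1155
d₁ = [ln(400/480) + (0.055 − 0.036 + 0.2²/2)·0.3333] / 0.1155 = [-0.1823 + 0.0130] / 0.1155 = -1.4664 ≈ -1.47
d₂ = d₁ − σ√T = -1.4664 − 0.1155 = -1.5818 ≈ -1.58
exp(−qT) = exp(−0.036·0.3333) = 0.9881;  exp(−rT) = exp(−0.055·0.3333) = 0.9818
N(−d₂) = N(1.58) = 0.9429;  N(−d₁) = N(1.47) = 0.9292
P = 480·0.9818·0.9429 − 400·0.9881·0.9292 = 444.3548 − 367.2570 = 77.0978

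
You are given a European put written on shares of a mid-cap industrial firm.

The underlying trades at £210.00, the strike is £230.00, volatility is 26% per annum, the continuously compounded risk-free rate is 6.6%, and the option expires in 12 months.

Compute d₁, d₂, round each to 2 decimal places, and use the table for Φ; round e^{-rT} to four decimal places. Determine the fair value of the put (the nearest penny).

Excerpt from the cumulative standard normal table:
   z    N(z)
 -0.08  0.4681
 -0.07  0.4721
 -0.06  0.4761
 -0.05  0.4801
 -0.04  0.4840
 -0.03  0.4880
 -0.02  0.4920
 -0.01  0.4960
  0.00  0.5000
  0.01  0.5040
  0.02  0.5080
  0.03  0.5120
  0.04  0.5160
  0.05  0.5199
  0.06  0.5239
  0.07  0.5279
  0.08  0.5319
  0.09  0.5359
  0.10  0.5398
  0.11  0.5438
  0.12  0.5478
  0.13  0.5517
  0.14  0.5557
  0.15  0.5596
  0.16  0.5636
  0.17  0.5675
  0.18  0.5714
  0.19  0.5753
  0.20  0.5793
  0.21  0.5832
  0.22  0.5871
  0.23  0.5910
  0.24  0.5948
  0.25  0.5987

£24.76

σ√T = 0.26·√1 = 0.2600
d₁ = [ln(210/230) + (0.066 + 0.26²/2)·1] / 0.2600 = [-0.0910 + 0.0998] / 0.2600 = 0.0340 → 0.03
d₂ = d₁ − σ√T = 0.0340 − 0.2600 = -0.2260 → -0.23
e^(−rT) = e^(−0.066·1) = 0.9361
N(−d₂) = N(0.23) = 0.5910;  N(−d₁) = N(-0.03) = 0.4880
P = 230·0.9361·0.5910 − 210·0.4880 = 127.2441 − 102.4800 = 24.7641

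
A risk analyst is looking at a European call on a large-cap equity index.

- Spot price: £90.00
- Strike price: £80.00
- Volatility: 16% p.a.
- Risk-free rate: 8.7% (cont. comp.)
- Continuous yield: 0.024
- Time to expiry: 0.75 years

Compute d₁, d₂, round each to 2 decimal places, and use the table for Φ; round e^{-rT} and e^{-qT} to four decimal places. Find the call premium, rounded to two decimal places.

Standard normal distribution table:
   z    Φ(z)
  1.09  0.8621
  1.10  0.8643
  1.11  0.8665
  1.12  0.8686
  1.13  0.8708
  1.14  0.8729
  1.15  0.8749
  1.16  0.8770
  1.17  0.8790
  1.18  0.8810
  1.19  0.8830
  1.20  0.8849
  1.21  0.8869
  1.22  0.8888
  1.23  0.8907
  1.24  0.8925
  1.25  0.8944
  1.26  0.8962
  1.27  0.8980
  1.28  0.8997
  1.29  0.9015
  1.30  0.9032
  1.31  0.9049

σ√T = 0.16 × 0.8660 = 0.1386
d₁ = [ln(90/80) + (0.087 − 0.024 + ½·0.16²)·0.75] / (σ√T) = (0.1178 + 0.0569) / 0.1386 = 1.2603 → 1.26
d₂ = 1.2603 − 0.1386 = 1.1217 → 1.12
e^(−qT) = e^(−0.024·0.75) = 0.9822;  e^(−rT) = e^(−0.087·0.75) = 0.9368
N(d₁) = N(1.26) = 0.8962;  N(d₂) = N(1.12) = 0.8686
C = 90·0.9822·0.8962 − 80·0.9368·0.8686 = 79.2223 − 65.0964 = 14.1259

£14.13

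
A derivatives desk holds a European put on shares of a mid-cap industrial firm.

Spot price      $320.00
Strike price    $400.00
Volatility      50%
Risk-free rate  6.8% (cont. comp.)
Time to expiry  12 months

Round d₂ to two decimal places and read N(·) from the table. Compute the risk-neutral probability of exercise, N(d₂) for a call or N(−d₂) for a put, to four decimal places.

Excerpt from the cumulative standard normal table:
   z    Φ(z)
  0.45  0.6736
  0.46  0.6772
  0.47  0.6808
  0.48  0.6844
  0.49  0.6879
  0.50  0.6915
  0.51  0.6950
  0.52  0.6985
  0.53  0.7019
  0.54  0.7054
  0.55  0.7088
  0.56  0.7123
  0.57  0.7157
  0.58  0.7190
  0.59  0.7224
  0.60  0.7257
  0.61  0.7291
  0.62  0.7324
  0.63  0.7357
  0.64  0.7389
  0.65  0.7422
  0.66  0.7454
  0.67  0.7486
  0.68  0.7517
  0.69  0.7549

0.7123

T = 1;  σ√T = 0.5000
ln(S/K) + (r + σ²/2)T = ln(320/400) + (0.068 + 0.5²/2)·1 = -0.2231 + 0.1930 = -0.0301
d₁ = -0.0301 / 0.5000 = -0.0603 ≈ -0.06
d₂ = d₁ − σ√T = -0.0603 − 0.5000 = -0.5603 ≈ -0.56
Pr(exercise) under Q = N(−d₂) = N(0.56) = 0.7123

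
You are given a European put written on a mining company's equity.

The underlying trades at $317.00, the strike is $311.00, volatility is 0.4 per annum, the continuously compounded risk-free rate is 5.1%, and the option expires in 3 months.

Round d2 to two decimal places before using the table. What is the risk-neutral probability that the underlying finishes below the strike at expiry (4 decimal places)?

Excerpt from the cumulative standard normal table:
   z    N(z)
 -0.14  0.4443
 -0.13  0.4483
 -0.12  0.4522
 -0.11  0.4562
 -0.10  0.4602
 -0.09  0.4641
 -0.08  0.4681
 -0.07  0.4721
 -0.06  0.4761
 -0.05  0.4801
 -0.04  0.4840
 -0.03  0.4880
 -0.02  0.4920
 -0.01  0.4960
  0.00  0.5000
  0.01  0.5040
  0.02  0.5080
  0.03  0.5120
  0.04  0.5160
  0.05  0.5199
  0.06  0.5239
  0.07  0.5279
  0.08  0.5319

T = 0.25;  σ√T = 0.2000
d₁ = [ln(317/311) + (0.051 + 0.4²/2)·0.25] / 0.2000 = [0.0191 + 0.0328] / 0.2000 = 0.2593 which rounds to 0.26
d₂ = d₁ − σ√T = 0.2593 − 0.2000 = 0.0593 which rounds to 0.06
Pr(exercise) under Q = N(−d₂) = N(-0.06) = 0.4761

0.4761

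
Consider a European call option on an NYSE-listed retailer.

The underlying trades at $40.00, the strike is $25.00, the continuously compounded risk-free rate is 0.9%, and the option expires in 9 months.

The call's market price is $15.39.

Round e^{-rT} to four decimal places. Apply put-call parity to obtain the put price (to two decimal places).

exp(−rT) = exp(−0.009·0.75) = 0.9933
Put-call parity: C − P = S − K·e^(−rT) = 40 − 25·0.9933 = 40 − 24.8325 = 15.1675
P = C − (C − P) = 15.39 − (15.1675) = 0.2225

$0.22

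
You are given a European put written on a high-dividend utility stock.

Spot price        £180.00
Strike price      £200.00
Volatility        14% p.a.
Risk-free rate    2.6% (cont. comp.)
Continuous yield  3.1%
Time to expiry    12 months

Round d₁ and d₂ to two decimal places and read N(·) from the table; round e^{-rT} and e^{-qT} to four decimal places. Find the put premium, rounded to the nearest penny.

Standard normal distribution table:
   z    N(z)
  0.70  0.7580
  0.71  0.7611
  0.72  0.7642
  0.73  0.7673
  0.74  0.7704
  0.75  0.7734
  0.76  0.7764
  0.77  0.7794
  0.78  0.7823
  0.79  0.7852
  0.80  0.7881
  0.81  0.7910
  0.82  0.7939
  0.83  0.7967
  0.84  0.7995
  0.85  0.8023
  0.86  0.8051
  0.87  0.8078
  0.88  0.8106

£23.52

σ√T = 0.14·√1 = 0.1400
d₁ = [ln(180/200) + (0.026 − 0.031 + 0.14²/2)·1] / 0.1400 = [-0.1054 + 0.0048] / 0.1400 = -0.7183 ⇒ -0.72
d₂ = d₁ − σ√T = -0.7183 − 0.1400 = -0.8583 ⇒ -0.86
exp(−qT) = exp(−0.031·1) = 0.9695;  exp(−rT) = exp(−0.026·1) = 0.9743
P = 200·0.9743·N(0.86) − 180·0.9695·N(0.72) = 200·0.9743·0.8051 − 180·0.9695·0.7642 = 156.8818 − 133.3605 = 23.5212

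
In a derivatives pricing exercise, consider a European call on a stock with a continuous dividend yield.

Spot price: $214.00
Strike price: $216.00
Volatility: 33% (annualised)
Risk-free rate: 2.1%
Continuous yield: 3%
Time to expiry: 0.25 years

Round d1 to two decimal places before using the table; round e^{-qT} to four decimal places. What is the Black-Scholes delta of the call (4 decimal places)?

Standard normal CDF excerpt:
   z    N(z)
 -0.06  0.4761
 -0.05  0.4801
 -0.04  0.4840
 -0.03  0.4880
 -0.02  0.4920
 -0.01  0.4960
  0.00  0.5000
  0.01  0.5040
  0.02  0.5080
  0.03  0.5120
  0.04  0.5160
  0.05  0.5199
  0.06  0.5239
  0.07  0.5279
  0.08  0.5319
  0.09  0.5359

0.5002

σ√T = 0.33·√0.25 = 0.1650
ln(S/K) + (r − q + σ²/2)T = ln(214/216) + (0.021 − 0.03 + 0.33²/2)·0.25 = -0.0093 + 0.0114 = 0.0021
d₁ = 0.0021 / 0.1650 = 0.0125 → 0.01
N(d₁) = N(0.01) = 0.5040
Δ_call = exp(−qT)·N(d₁) = 0.9925·0.5040 = 0.5002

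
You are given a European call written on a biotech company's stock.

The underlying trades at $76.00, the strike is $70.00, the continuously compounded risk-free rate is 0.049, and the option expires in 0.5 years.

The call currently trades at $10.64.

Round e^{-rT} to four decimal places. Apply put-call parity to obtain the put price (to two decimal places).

$2.95

e^(−rT) = e^(−0.049·0.5) = 0.9758
Put-call parity: C − P = S − K·e^(−rT) = 76 − 70·0.9758 = 76 − 68.3060 = 7.6940
P = C − (C − P) = 10.64 − (7.6940) = 2.9460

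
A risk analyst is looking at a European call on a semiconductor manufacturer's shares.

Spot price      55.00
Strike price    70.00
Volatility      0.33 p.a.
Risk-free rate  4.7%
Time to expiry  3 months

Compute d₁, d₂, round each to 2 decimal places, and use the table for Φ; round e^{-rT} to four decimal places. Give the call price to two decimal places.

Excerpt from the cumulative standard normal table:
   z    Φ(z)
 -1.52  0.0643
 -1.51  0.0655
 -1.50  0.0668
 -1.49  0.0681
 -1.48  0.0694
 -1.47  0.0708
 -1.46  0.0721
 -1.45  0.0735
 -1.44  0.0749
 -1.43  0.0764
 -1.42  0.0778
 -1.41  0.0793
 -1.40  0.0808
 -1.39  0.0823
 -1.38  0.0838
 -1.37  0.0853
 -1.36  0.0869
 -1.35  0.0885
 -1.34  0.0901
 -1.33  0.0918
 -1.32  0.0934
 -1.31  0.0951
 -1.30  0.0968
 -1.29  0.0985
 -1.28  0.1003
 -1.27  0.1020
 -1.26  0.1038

σ√T = 0.33 × 0.5000 = 0.1650
d₁ = [ln(55/70) + (0.047 + 0.33²/2)·0.25] / 0.1650 = [-0.2412 + 0.0254] / 0.1650 = -1.3079 ⇒ -1.31
d₂ = d₁ − σ√T = -1.3079 − 0.1650 = -1.4729 ⇒ -1.47
exp(−rT) = exp(−0.047·0.25) = 0.9883
C = 55·N(-1.31) − 70·0.9883·N(-1.47) = 55·0.0951 − 70·0.9883·0.0708 = 5.2305 − 4.8980 = 0.3325

0.33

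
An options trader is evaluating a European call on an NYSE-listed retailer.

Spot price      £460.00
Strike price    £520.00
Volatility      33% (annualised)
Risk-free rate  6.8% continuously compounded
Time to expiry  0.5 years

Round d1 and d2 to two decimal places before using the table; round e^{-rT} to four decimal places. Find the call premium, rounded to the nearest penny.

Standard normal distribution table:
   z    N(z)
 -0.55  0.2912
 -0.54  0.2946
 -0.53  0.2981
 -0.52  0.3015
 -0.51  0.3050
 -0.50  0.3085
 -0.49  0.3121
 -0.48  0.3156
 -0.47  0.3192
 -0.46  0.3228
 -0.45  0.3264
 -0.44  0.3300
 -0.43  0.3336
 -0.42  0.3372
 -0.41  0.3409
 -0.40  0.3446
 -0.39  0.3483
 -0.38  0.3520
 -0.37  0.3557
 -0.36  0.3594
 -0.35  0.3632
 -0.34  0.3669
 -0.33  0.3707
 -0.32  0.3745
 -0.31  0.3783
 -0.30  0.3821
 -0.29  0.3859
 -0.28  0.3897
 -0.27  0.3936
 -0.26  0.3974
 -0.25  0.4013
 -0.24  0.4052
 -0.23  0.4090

£27.74

σ√T = 0.33·√0.5 = 0.2333
d₁ = [ln(460/520) + (0.068 + 0.33²/2)·0.5] / 0.2333 = [-0.1226 + 0.0612] / 0.2333 = -0.2630 → -0.26
d₂ = d₁ − σ√T = -0.2630 − 0.2333 = -0.4964 → -0.50
e^(−rT) = e^(−0.068·0.5) = 0.9666
N(d₁) = N(-0.26) = 0.3974;  N(d₂) = N(-0.50) = 0.3085
C = 460·0.3974 − 520·0.9666·0.3085 = 182.8040 − 155.0620 = 27.7420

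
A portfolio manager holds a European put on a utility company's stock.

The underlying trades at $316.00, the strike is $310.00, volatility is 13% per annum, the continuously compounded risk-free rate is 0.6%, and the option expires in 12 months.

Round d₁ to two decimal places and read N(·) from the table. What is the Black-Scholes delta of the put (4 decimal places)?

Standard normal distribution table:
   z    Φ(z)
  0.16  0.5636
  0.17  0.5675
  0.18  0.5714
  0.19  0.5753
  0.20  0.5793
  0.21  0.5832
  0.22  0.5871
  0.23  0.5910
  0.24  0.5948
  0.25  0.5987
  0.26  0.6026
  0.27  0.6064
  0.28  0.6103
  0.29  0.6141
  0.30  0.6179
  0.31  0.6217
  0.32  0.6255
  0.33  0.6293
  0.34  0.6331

σ√T = 0.13 × 1.0000 = 0.1300
d₁ = [ln(316/310) + (0.006 + 0.13²/2)·1] / 0.1300 = [0.0192 + 0.0145] / 0.1300 = 0.2586 which rounds to 0.26
N(d₁) = N(0.26) = 0.6026
Δ_put = N(d₁) − 1 = 0.6026 − 1 = -0.3974

-0.3974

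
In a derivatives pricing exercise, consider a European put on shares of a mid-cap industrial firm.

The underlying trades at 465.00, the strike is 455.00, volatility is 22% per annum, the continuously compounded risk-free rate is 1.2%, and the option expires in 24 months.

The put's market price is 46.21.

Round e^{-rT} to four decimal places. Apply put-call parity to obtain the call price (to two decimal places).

exp(−rT) = exp(−0.012·2) = 0.9763
Put-call parity: C − P = S − K·e^(−rT) = 465 − 455·0.9763 = 465 − 444.2165 = 20.7835
C = P + (C − P) = 46.21 + (20.7835) = 66.9935

66.99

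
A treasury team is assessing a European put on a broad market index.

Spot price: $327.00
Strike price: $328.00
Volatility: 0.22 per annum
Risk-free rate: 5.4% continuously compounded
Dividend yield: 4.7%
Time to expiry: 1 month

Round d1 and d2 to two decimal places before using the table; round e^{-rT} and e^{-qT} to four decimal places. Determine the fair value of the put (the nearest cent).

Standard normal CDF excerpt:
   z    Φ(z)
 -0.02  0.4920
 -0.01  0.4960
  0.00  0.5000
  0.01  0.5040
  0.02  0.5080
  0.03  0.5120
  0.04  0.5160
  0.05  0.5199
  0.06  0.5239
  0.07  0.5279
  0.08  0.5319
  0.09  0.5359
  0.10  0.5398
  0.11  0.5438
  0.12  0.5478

$8.21

σ√T = 0.22 × 0.2887 = 0.0635
d₁ = [ln(327/328) + (0.054 − 0.047 + ½·0.22²)·0.08333] / (σ√T) = (-0.0031 + 0.0026) / 0.0635 = -0.0071 which rounds to -0.01
d₂ = -0.0071 − 0.0635 = -0.0706 which rounds to -0.07
e^(−qT) = e^(−0.047·0.08333) = 0.9961;  e^(−rT) = e^(−0.054·0.08333) = 0.9955
P = 328·0.9955·N(0.07) − 327·0.9961·N(0.01) = 328·0.9955·0.5279 − 327·0.9961·0.5040 = 172.3720 − 164.1652 = 8.2068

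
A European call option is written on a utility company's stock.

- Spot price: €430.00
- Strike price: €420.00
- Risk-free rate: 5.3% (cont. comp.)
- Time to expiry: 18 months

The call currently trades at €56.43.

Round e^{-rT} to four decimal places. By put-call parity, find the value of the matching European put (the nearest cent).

€14.34

e^(−rT) = e^(−0.053·1.5) = 0.9236
Put-call parity: C − P = S − K·e^(−rT) = 430 − 420·0.9236 = 430 − 387.9120 = 42.0880
P = C − (C − P) = 56.43 − (42.0880) = 14.3420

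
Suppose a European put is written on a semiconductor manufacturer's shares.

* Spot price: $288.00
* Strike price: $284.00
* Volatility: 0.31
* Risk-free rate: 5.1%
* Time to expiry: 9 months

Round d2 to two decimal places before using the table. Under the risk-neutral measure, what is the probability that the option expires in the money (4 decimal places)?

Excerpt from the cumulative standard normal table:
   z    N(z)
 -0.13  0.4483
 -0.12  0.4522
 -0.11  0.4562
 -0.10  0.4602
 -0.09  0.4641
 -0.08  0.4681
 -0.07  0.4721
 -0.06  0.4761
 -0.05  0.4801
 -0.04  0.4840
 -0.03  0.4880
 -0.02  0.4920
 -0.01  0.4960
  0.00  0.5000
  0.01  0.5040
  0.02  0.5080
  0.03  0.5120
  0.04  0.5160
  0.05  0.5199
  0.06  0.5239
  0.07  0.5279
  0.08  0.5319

0.4761

σ√T = 0.31 × 0.8660 = 0.2685
d₁ = [ln(288/284) + (0.051 + ½·0.31²)·0.75] / (σ√T) = (0.0140 + 0.0743) / 0.2685 = 0.3288 which rounds to 0.33
d₂ = 0.3288 − 0.2685 = 0.0603 which rounds to 0.06
Risk-neutral Pr[S_T < K] = N(−d₂) = N(-0.06) = 0.4761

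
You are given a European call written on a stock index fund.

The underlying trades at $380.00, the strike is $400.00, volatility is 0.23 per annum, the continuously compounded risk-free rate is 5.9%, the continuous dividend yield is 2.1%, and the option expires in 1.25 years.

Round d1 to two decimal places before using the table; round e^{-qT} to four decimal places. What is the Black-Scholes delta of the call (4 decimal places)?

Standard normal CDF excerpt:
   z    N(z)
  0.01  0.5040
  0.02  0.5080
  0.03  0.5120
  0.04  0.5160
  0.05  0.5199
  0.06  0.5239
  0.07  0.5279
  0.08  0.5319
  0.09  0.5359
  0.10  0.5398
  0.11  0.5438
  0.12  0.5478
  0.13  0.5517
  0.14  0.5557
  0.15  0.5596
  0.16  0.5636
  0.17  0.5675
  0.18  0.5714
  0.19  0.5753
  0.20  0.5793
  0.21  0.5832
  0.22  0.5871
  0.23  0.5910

σ√T = 0.23 × 1.1180 = 0.2571
d₁ = [ln(380/400) + (0.059 − 0.021 + 0.23²/2)·1.25] / 0.2571 = [-0.0513 + 0.0806] / 0.2571 = 0.1138 ⇒ 0.11
N(d₁) = N(0.11) = 0.5438
Δ_call = exp(−qT)·N(d₁) = 0.9741·0.5438 = 0.5297

0.5297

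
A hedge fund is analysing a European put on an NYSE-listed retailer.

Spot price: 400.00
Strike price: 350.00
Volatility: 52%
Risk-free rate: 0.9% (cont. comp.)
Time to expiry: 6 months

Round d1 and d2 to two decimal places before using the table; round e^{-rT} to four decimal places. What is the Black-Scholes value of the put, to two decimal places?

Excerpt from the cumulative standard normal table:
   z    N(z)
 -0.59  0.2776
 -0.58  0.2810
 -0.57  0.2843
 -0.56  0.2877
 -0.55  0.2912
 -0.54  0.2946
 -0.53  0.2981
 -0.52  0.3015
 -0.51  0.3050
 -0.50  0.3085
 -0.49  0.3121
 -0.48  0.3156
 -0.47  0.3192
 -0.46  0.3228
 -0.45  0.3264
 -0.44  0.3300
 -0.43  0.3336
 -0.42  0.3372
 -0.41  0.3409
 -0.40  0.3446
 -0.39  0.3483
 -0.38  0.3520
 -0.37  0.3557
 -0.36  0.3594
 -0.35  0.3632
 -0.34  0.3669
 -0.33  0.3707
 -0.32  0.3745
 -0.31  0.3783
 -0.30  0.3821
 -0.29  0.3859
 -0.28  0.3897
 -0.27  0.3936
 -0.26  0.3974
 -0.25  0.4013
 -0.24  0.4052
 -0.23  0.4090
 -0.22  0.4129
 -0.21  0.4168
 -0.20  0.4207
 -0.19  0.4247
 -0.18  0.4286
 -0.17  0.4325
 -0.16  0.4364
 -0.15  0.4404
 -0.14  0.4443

T = 0.5;  σ√T = 0.3677
d₁ = [ln(400/350) + (0.009 + 0.52²/2)·0.5] / 0.3677 = [0.1335 + 0.0721] / 0.3677 = 0.5592 ⇒ 0.56
d₂ = d₁ − σ√T = 0.5592 − 0.3677 = 0.1915 ⇒ 0.19
exp(−rT) = exp(−0.009·0.5) = 0.9955
N(−d₂) = N(-0.19) = 0.4247;  N(−d₁) = N(-0.56) = 0.2877
P = 350·0.9955·0.4247 − 400·0.2877 = 147.9761 − 115.0800 = 32.8961

32.90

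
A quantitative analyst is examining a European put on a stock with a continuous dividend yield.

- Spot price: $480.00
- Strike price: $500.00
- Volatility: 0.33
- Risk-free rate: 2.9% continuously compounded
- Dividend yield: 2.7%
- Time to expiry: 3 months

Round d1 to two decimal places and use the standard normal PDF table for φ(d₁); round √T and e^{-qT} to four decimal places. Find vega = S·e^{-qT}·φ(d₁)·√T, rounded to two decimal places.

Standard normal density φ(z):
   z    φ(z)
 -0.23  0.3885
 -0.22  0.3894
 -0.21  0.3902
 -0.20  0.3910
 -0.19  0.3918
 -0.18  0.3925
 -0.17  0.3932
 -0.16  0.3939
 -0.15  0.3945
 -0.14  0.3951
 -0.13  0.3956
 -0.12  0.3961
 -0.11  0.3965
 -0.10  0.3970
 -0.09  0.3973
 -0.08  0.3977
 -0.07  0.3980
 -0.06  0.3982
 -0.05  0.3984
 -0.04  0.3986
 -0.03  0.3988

T = 0.25;  σ√T = 0.1650
ln(S/K) + (r − q + σ²/2)T = ln(480/500) + (0.029 − 0.027 + 0.33²/2)·0.25 = -0.0408 + 0.0141 = -0.0267
d₁ = -0.0267 / 0.1650 = -0.1619 → -0.16
√T = √0.25 = 0.5000
φ(d₁) = φ(-0.16) = 0.3939
e^(−qT) = e^(−0.027·0.25) = 0.9933
vega = S·e^(−qT)·φ(d₁)·√T = 480·0.9933·0.3939·0.5000 = 93.9026

93.90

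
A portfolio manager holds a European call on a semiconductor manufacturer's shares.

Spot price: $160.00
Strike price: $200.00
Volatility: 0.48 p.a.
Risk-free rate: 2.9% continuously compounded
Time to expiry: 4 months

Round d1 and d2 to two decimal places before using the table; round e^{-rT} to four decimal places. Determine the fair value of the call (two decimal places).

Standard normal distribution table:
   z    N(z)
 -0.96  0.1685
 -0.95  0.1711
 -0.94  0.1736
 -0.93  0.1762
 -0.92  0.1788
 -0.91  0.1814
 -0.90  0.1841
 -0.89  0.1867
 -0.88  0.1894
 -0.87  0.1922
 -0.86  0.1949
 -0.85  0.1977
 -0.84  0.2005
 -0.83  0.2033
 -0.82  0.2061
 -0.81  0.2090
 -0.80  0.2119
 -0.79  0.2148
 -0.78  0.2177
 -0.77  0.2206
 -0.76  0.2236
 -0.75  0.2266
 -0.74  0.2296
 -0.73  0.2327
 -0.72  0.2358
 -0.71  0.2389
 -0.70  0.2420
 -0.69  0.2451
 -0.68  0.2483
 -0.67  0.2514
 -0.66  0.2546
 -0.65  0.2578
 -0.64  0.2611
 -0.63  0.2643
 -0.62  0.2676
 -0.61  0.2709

σ√T = 0.48 × 0.5774 = 0.2771
d₁ = [ln(160/200) + (0.029 + ½·0.48²)·0.3333] / (σ√T) = (-0.2231 + 0.0481) / 0.2771 = -0.6318 → -0.63
d₂ = -0.6318 − 0.2771 = -0.9089 → -0.91
exp(−rT) = exp(−0.029·0.3333) = 0.9904
N(d₁) = N(-0.63) = 0.2643;  N(d₂) = N(-0.91) = 0.1814
C = 160·0.2643 − 200·0.9904·0.1814 = 42.2880 − 35.9317 = 6.3563

$6.36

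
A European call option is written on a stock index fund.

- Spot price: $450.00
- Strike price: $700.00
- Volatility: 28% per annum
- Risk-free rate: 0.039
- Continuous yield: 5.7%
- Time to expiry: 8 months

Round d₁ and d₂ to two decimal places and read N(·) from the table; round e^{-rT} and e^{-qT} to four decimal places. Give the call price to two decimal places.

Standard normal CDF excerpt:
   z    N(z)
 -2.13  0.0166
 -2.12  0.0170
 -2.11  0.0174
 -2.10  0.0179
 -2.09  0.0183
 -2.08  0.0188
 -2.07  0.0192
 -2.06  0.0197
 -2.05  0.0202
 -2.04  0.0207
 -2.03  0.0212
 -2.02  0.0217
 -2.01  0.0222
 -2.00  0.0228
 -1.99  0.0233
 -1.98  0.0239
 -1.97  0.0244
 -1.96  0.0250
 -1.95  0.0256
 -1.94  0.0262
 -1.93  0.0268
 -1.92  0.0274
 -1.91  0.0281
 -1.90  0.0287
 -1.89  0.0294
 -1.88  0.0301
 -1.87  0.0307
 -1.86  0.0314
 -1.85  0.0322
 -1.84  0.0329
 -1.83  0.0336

σ√T = 0.28 × 0.8165 = 0.2286
d₁ = [ln(450/700) + (0.039 − 0.057 + 0.28²/2)·0.6667] / 0.2286 = [-0.4418 + 0.0141] / 0.2286 = -1.8708 ⇒ -1.87
d₂ = d₁ − σ√T = -1.8708 − 0.2286 = -2.0994 ⇒ -2.10
e^(−qT) = e^(−0.057·0.6667) = 0.9627;  e^(−rT) = e^(−0.039·0.6667) = 0.9743
N(d₁) = N(-1.87) = 0.0307;  N(d₂) = N(-2.10) = 0.0179
C = 450·0.9627·0.0307 − 700·0.9743·0.0179 = 13.2997 − 12.2080 = 1.0917

$1.09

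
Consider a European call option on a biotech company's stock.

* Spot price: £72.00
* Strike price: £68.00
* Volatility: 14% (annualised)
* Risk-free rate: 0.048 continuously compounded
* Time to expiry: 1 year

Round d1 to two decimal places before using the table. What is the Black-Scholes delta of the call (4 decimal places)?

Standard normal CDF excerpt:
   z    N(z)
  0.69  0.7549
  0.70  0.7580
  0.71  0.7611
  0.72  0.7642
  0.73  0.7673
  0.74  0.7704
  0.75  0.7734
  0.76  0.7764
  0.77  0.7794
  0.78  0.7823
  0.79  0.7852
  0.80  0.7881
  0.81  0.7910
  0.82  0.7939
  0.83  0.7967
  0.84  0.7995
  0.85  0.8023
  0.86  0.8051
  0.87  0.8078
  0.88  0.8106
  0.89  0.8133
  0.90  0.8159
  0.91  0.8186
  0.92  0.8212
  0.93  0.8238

T = 1;  σ√T = 0.1400
ln(S/K) + (r + σ²/2)T = ln(72/68) + (0.048 + 0.14²/2)·1 = 0.0572 + 0.0578 = 0.1150
d₁ = 0.1150 / 0.1400 = 0.8211 ⇒ 0.82
N(d₁) = N(0.82) = 0.7939
Δ_call = N(d₁) = 0.7939

0.7939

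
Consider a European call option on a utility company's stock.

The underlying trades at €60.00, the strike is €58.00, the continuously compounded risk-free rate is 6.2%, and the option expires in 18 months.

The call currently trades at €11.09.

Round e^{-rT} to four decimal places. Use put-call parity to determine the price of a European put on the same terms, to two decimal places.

€3.94

e^(−rT) = e^(−0.062·1.5) = 0.9112
Put-call parity: C − P = S − K·e^(−rT) = 60 − 58·0.9112 = 60 − 52.8496 = 7.1504
P = C − (C − P) = 11.09 − (7.1504) = 3.9396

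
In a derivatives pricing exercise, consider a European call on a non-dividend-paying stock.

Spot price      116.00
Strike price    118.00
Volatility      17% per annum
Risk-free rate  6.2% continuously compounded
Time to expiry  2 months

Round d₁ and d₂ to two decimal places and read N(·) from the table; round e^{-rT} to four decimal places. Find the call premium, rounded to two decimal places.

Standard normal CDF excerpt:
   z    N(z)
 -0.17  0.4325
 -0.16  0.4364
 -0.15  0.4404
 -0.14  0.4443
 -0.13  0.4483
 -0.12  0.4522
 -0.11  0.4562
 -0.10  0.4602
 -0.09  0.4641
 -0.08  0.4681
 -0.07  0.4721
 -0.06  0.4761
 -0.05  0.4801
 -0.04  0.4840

σ√T = 0.17·√0.1667 = 0.0694
ln(S/K) + (r + σ²/2)T = ln(116/118) + (0.062 + 0.17²/2)·0.1667 = -0.0171 + 0.0127 = -0.0044
d₁ = -0.0044 / 0.0694 = -0.0627 ⇒ -0.06
d₂ = d₁ − σ√T = -0.0627 − 0.0694 = -0.1321 ⇒ -0.13
e^(−rT) = e^(−0.062·0.1667) = 0.9897
N(d₁) = N(-0.06) = 0.4761;  N(d₂) = N(-0.13) = 0.4483
C = 116·0.4761 − 118·0.9897·0.4483 = 55.2276 − 52.3545 = 2.8731

2.87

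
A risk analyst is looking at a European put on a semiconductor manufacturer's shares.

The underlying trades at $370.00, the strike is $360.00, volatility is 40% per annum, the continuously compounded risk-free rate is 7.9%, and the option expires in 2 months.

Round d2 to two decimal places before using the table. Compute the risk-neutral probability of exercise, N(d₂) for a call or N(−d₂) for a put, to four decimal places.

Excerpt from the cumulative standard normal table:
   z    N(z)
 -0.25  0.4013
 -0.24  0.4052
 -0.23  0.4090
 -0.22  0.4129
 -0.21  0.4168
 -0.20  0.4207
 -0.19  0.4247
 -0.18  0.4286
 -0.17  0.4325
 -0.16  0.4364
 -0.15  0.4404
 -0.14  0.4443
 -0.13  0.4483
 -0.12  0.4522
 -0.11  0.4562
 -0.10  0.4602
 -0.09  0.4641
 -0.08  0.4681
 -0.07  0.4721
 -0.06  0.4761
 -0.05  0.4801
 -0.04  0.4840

T = 0.1667;  σ√T = 0.1633
d₁ = [ln(370/360) + (0.079 + 0.4²/2)·0.1667] / 0.1633 = [0.0274 + 0.0265] / 0.1633 = 0.3301 → 0.33
d₂ = d₁ − σ√T = 0.3301 − 0.1633 = 0.1668 → 0.17
Risk-neutral Pr[S_T < K] = N(−d₂) = N(-0.17) = 0.4325

0.4325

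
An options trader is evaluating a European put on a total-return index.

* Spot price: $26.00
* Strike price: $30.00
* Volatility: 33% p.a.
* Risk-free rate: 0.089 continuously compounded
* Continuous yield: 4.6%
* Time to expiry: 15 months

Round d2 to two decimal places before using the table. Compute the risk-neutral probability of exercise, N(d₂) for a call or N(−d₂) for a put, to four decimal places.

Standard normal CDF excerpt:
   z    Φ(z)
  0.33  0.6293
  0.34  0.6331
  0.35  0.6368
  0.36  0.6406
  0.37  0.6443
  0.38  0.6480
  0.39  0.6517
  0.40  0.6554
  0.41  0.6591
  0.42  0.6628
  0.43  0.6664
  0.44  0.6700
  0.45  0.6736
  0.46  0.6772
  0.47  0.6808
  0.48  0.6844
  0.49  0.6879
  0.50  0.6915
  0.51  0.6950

σ√T = 0.33 × 1.1180 = 0.3690
d₁ = [ln(26/30) + (0.089 − 0.046 + 0.33²/2)·1.25] / 0.3690 = [-0.1431 + 0.1218] / 0.3690 = -0.0577 ≈ -0.06
d₂ = d₁ − σ√T = -0.0577 − 0.3690 = -0.4267 ≈ -0.43
Pr(exercise) under Q = N(−d₂) = N(0.43) = 0.6664

0.6664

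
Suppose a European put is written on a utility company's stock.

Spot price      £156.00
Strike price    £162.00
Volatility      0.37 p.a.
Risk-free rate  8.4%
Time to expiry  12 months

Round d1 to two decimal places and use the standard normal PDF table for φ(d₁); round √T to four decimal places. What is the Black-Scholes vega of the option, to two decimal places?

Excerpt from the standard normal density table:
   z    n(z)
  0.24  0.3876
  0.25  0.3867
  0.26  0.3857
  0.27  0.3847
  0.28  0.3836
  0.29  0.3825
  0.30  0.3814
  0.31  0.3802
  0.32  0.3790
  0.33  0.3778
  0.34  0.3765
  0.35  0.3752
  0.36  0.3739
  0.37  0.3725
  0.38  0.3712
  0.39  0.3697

59.31

T = 1;  σ√T = 0.3700
d₁ = [ln(156/162) + (0.084 + ½·0.37²)·1] / (σ√T) = (-0.0377 + 0.1525) / 0.3700 = 0.3100 → 0.31
√T = √1 = 1.0000
φ(d₁) = φ(0.31) = 0.3802
vega = S·φ(d₁)·√T = 156·0.3802·1.0000 = 59.3112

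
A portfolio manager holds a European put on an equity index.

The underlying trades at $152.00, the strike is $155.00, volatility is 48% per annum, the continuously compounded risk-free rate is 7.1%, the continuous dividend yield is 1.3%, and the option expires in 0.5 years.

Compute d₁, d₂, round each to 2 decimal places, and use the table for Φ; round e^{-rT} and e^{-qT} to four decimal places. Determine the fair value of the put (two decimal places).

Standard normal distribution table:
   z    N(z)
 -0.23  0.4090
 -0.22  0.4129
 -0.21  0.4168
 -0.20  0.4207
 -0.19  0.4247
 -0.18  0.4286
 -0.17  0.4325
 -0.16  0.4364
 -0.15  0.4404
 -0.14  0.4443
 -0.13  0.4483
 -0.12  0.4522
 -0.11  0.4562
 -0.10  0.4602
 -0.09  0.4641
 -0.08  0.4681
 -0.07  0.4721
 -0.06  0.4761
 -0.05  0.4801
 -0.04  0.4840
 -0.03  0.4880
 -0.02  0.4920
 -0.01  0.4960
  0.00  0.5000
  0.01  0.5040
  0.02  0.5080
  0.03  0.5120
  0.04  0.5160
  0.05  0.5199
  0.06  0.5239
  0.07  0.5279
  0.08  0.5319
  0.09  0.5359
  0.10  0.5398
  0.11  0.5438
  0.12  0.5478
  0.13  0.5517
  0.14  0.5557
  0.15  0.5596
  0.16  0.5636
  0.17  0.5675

T = 0.5;  σ√T = 0.3394
d₁ = [ln(152/155) + (0.071 − 0.013 + 0.48²/2)·0.5] / 0.3394 = [-0.0195 + 0.0866] / 0.3394 = 0.1976 → 0.20
d₂ = d₁ − σ√T = 0.1976 − 0.3394 = -0.1418 → -0.14
e^(−qT) = e^(−0.013·0.5) = 0.9935;  e^(−rT) = e^(−0.071·0.5) = 0.9651
N(−d₂) = N(0.14) = 0.5557;  N(−d₁) = N(-0.20) = 0.4207
P = 155·0.9651·0.5557 − 152·0.9935·0.4207 = 83.1274 − 63.5307 = 19.5967

$19.60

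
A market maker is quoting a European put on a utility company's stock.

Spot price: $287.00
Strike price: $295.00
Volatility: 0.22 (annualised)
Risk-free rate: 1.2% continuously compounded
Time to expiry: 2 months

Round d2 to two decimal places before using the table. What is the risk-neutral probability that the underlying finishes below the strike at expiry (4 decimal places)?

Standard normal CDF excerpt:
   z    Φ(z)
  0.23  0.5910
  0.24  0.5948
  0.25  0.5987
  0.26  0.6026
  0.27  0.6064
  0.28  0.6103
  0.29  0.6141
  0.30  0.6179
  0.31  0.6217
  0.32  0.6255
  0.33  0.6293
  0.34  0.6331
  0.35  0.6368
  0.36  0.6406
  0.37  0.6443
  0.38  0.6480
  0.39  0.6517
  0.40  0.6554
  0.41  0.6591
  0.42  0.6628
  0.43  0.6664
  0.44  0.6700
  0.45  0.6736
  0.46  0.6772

σ√T = 0.22 × 0.4082 = 0.0898
ln(S/K) + (r + σ²/2)T = ln(287/295) + (0.012 + 0.22²/2)·0.1667 = -0.0275 + 0.0060 = -0.0215
d₁ = -0.0215 / 0.0898 = -0.2389 which rounds to -0.24
d₂ = d₁ − σ√T = -0.2389 − 0.0898 = -0.3287 which rounds to -0.33
Risk-neutral Pr[S_T < K] = N(−d₂) = N(0.33) = 0.6293

0.6293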